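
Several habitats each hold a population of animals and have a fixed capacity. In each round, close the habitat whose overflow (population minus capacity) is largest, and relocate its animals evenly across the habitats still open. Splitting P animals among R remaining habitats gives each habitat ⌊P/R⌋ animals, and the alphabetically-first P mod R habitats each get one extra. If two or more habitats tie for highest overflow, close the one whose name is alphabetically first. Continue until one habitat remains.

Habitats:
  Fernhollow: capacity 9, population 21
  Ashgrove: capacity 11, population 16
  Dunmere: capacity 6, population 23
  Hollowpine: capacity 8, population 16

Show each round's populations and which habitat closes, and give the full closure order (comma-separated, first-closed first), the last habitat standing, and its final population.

Round 1: Ashgrove=16 Dunmere=23 Fernhollow=21 Hollowpine=16 → close Dunmere (overflow 17)
  23÷3 = 7 each, +1 to first 2
Round 2: Ashgrove=24 Fernhollow=29 Hollowpine=23 → close Fernhollow (overflow 20)
  29÷2 = 14 each, +1 to first 1
Round 3: Ashgrove=39 Hollowpine=37 → close Hollowpine (overflow 29)
  37÷1 = 37 each, +1 to first 0

Closure order: Dunmere, Fernhollow, Hollowpine
Last habitat: Ashgrove with 76 animals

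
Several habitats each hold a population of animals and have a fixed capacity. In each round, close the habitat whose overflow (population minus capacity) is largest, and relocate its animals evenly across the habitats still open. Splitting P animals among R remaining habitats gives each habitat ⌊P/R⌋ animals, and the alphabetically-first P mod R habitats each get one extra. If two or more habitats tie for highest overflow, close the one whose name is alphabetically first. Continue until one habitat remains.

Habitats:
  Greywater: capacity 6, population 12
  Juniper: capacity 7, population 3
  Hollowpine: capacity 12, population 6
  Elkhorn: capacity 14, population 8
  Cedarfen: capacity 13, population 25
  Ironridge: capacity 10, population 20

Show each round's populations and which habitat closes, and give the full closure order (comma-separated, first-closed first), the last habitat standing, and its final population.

Closure order: Cedarfen, Ironridge, Greywater, Elkhorn, Juniper
Last habitat: Hollowpine with 74 animals

Round 1: Cedarfen=25 Elkhorn=8 Greywater=12 Hollowpine=6 Ironridge=20 Juniper=3 → close Cedarfen (overflow 12)
  25÷5 = 5 each, +1 to first 0
Round 2: Elkhorn=13 Greywater=17 Hollowpine=11 Ironridge=25 Juniper=8 → close Ironridge (overflow 15)
  25÷4 = 6 each, +1 to first 1
Round 3: Elkhorn=20 Greywater=23 Hollowpine=17 Juniper=14 → close Greywater (overflow 17)
  23÷3 = 7 each, +1 to first 2
Round 4: Elkhorn=28 Hollowpine=25 Juniper=21 → close Elkhorn (overflow 14)
  28÷2 = 14 each, +1 to first 0
Round 5: Hollowpine=39 Juniper=35 → close Juniper (overflow 28)
  35÷1 = 35 each, +1 to first 0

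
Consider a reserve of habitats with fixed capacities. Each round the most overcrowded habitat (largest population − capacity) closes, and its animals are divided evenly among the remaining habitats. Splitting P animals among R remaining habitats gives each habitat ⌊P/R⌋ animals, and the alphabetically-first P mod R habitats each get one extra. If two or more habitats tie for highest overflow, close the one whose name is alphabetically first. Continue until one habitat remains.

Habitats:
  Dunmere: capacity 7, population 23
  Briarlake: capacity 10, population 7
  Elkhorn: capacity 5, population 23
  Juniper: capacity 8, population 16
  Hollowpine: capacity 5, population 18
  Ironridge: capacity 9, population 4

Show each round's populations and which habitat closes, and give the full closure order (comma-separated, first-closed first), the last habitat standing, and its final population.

Closure order: Elkhorn, Dunmere, Hollowpine, Juniper, Briarlake
Last habitat: Ironridge with 91 animals

Round 1: Briarlake=7 Dunmere=23 Elkhorn=23 Hollowpine=18 Ironridge=4 Juniper=16 → close Elkhorn (overflow 18)
  23÷5 = 4 each, +1 to first 3
Round 2: Briarlake=12 Dunmere=28 Hollowpine=23 Ironridge=8 Juniper=20 → close Dunmere (overflow 21)
  28÷4 = 7 each, +1 to first 0
Round 3: Briarlake=19 Hollowpine=30 Ironridge=15 Juniper=27 → close Hollowpine (overflow 25)
  30÷3 = 10 each, +1 to first 0
Round 4: Briarlake=29 Ironridge=25 Juniper=37 → close Juniper (overflow 29)
  37÷2 = 18 each, +1 to first 1
Round 5: Briarlake=48 Ironridge=43 → close Briarlake (overflow 38)
  48÷1 = 48 each, +1 to first 0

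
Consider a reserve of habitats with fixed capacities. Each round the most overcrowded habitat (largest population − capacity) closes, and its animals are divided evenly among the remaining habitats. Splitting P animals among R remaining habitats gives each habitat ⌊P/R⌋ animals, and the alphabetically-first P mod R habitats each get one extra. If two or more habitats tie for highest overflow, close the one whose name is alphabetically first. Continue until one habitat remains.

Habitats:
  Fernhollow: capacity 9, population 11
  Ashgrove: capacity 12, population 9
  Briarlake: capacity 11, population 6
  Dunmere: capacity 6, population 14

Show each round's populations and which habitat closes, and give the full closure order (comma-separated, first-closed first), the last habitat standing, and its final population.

Round 1: Ashgrove=9 Briarlake=6 Dunmere=14 Fernhollow=11 → close Dunmere (overflow 8)
  14÷3 = 4 each, +1 to first 2
Round 2: Ashgrove=14 Briarlake=11 Fernhollow=15 → close Fernhollow (overflow 6)
  15÷2 = 7 each, +1 to first 1
Round 3: Ashgrove=22 Briarlake=18 → close Ashgrove (overflow 10)
  22÷1 = 22 each, +1 to first 0

Closure order: Dunmere, Fernhollow, Ashgrove
Last habitat: Briarlake with 40 animals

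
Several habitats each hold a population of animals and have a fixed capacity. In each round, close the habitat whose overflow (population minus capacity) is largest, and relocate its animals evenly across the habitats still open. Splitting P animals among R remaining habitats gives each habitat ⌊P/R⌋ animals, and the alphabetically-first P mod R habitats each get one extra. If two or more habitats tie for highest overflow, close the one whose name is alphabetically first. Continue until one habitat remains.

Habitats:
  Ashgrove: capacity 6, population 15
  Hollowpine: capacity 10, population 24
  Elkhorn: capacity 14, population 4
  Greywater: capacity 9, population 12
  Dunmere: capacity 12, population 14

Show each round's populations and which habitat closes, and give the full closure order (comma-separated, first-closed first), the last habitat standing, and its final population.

Round 1: Ashgrove=15 Dunmere=14 Elkhorn=4 Greywater=12 Hollowpine=24 → close Hollowpine (overflow 14)
  24÷4 = 6 each, +1 to first 0
Round 2: Ashgrove=21 Dunmere=20 Elkhorn=10 Greywater=18 → close Ashgrove (overflow 15)
  21÷3 = 7 each, +1 to first 0
Round 3: Dunmere=27 Elkhorn=17 Greywater=25 → close Greywater (overflow 16)
  25÷2 = 12 each, +1 to first 1
Round 4: Dunmere=40 Elkhorn=29 → close Dunmere (overflow 28)
  40÷1 = 40 each, +1 to first 0

Closure order: Hollowpine, Ashgrove, Greywater, Dunmere
Last habitat: Elkhorn with 69 animals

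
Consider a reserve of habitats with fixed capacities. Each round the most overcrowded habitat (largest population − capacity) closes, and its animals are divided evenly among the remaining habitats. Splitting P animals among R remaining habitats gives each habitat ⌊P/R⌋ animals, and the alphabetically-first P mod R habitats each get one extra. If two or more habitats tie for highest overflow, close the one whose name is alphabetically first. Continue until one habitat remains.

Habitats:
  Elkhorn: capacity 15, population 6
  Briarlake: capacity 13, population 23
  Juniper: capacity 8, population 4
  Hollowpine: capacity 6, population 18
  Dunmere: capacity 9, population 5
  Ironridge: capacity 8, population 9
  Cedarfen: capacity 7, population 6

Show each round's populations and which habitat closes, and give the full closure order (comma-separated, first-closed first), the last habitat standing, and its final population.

Closure order: Hollowpine, Briarlake, Ironridge, Cedarfen, Dunmere, Juniper
Last habitat: Elkhorn with 71 animals

Round 1: Briarlake=23 Cedarfen=6 Dunmere=5 Elkhorn=6 Hollowpine=18 Ironridge=9 Juniper=4 → close Hollowpine (overflow 12)
  18÷6 = 3 each, +1 to first 0
Round 2: Briarlake=26 Cedarfen=9 Dunmere=8 Elkhorn=9 Ironridge=12 Juniper=7 → close Briarlake (overflow 13)
  26÷5 = 5 each, +1 to first 1
Round 3: Cedarfen=15 Dunmere=13 Elkhorn=14 Ironridge=17 Juniper=12 → close Ironridge (overflow 9)
  17÷4 = 4 each, +1 to first 1
Round 4: Cedarfen=20 Dunmere=17 Elkhorn=18 Juniper=16 → close Cedarfen (overflow 13)
  20÷3 = 6 each, +1 to first 2
Round 5: Dunmere=24 Elkhorn=25 Juniper=22 → close Dunmere (overflow 15)
  24÷2 = 12 each, +1 to first 0
Round 6: Elkhorn=37 Juniper=34 → close Juniper (overflow 26)
  34÷1 = 34 each, +1 to first 0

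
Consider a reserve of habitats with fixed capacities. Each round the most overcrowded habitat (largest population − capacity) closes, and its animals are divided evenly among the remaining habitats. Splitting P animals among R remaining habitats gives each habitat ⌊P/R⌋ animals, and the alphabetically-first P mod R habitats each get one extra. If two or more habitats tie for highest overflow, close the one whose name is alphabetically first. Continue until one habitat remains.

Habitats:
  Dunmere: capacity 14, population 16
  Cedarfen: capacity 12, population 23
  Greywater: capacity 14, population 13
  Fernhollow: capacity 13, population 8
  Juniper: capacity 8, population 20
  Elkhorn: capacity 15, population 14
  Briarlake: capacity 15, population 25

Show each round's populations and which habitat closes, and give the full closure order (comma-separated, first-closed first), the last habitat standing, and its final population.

Closure order: Juniper, Cedarfen, Briarlake, Dunmere, Elkhorn, Greywater
Last habitat: Fernhollow with 119 animals

Round 1: Briarlake=25 Cedarfen=23 Dunmere=16 Elkhorn=14 Fernhollow=8 Greywater=13 Juniper=20 → close Juniper (overflow 12)
  20÷6 = 3 each, +1 to first 2
Round 2: Briarlake=29 Cedarfen=27 Dunmere=19 Elkhorn=17 Fernhollow=11 Greywater=16 → close Cedarfen (overflow 15)
  27÷5 = 5 each, +1 to first 2
Round 3: Briarlake=35 Dunmere=25 Elkhorn=22 Fernhollow=16 Greywater=21 → close Briarlake (overflow 20)
  35÷4 = 8 each, +1 to first 3
Round 4: Dunmere=34 Elkhorn=31 Fernhollow=25 Greywater=29 → close Dunmere (overflow 20)
  34÷3 = 11 each, +1 to first 1
Round 5: Elkhorn=43 Fernhollow=36 Greywater=40 → close Elkhorn (overflow 28)
  43÷2 = 21 each, +1 to first 1
Round 6: Fernhollow=58 Greywater=61 → close Greywater (overflow 47)
  61÷1 = 61 each, +1 to first 0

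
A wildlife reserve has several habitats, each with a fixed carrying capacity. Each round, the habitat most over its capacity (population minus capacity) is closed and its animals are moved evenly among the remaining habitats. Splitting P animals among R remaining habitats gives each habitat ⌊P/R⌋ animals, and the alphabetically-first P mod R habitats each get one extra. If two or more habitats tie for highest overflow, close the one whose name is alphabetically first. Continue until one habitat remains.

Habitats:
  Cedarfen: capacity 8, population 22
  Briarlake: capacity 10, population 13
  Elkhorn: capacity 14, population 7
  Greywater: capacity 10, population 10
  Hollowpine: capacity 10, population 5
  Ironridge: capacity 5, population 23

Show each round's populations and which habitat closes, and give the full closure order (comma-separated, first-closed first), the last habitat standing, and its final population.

Closure order: Ironridge, Cedarfen, Briarlake, Greywater, Elkhorn
Last habitat: Hollowpine with 80 animals

Round 1: Briarlake=13 Cedarfen=22 Elkhorn=7 Greywater=10 Hollowpine=5 Ironridge=23 → close Ironridge (overflow 18)
  23÷5 = 4 each, +1 to first 3
Round 2: Briarlake=18 Cedarfen=27 Elkhorn=12 Greywater=14 Hollowpine=9 → close Cedarfen (overflow 19)
  27÷4 = 6 each, +1 to first 3
Round 3: Briarlake=25 Elkhorn=19 Greywater=21 Hollowpine=15 → close Briarlake (overflow 15)
  25÷3 = 8 each, +1 to first 1
Round 4: Elkhorn=28 Greywater=29 Hollowpine=23 → close Greywater (overflow 19)
  29÷2 = 14 each, +1 to first 1
Round 5: Elkhorn=43 Hollowpine=37 → close Elkhorn (overflow 29)
  43÷1 = 43 each, +1 to first 0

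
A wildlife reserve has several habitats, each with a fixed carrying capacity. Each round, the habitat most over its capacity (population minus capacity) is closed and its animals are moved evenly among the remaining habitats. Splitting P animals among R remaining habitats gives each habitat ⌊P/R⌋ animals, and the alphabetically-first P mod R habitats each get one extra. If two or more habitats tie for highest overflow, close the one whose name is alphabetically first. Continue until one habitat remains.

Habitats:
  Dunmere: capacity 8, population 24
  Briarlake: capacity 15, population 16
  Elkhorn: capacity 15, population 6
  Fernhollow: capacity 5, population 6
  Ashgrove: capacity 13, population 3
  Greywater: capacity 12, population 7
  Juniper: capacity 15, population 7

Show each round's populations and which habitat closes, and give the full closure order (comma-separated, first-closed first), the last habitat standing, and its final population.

Round 1: Ashgrove=3 Briarlake=16 Dunmere=24 Elkhorn=6 Fernhollow=6 Greywater=7 Juniper=7 → close Dunmere (overflow 16)
  24÷6 = 4 each, +1 to first 0
Round 2: Ashgrove=7 Briarlake=20 Elkhorn=10 Fernhollow=10 Greywater=11 Juniper=11 → close Briarlake (overflow 5)
  20÷5 = 4 each, +1 to first 0
Round 3: Ashgrove=11 Elkhorn=14 Fernhollow=14 Greywater=15 Juniper=15 → close Fernhollow (overflow 9)
  14÷4 = 3 each, +1 to first 2
Round 4: Ashgrove=15 Elkhorn=18 Greywater=18 Juniper=18 → close Greywater (overflow 6)
  18÷3 = 6 each, +1 to first 0
Round 5: Ashgrove=21 Elkhorn=24 Juniper=24 → close Elkhorn (overflow 9)
  24÷2 = 12 each, +1 to first 0
Round 6: Ashgrove=33 Juniper=36 → close Juniper (overflow 21)
  36÷1 = 36 each, +1 to first 0

Closure order: Dunmere, Briarlake, Fernhollow, Greywater, Elkhorn, Juniper
Last habitat: Ashgrove with 69 animals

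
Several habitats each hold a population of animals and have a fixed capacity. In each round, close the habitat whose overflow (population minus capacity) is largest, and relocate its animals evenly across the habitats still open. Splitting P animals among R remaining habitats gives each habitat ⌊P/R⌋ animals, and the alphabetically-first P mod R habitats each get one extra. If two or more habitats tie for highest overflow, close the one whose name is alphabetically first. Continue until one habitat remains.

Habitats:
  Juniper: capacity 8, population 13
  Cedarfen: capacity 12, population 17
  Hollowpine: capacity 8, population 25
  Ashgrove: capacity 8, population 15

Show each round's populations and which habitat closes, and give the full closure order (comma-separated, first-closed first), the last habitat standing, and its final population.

Round 1: Ashgrove=15 Cedarfen=17 Hollowpine=25 Juniper=13 → close Hollowpine (overflow 17)
  25÷3 = 8 each, +1 to first 1
Round 2: Ashgrove=24 Cedarfen=25 Juniper=21 → close Ashgrove (overflow 16)
  24÷2 = 12 each, +1 to first 0
Round 3: Cedarfen=37 Juniper=33 → close Cedarfen (overflow 25)
  37÷1 = 37 each, +1 to first 0

Closure order: Hollowpine, Ashgrove, Cedarfen
Last habitat: Juniper with 70 animals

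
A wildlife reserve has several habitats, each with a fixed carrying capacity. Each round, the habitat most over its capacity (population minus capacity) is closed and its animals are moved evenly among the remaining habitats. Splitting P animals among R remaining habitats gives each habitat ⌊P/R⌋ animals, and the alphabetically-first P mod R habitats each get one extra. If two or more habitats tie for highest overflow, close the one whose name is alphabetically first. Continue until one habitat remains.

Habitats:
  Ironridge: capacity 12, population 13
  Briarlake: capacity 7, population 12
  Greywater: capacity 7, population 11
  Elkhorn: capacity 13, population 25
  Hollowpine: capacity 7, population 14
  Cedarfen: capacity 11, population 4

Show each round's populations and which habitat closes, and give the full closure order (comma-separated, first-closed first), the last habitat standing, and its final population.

Closure order: Elkhorn, Hollowpine, Briarlake, Greywater, Ironridge
Last habitat: Cedarfen with 79 animals

Round 1: Briarlake=12 Cedarfen=4 Elkhorn=25 Greywater=11 Hollowpine=14 Ironridge=13 → close Elkhorn (overflow 12)
  25÷5 = 5 each, +1 to first 0
Round 2: Briarlake=17 Cedarfen=9 Greywater=16 Hollowpine=19 Ironridge=18 → close Hollowpine (overflow 12)
  19÷4 = 4 each, +1 to first 3
Round 3: Briarlake=22 Cedarfen=14 Greywater=21 Ironridge=22 → close Briarlake (overflow 15)
  22÷3 = 7 each, +1 to first 1
Round 4: Cedarfen=22 Greywater=28 Ironridge=29 → close Greywater (overflow 21)
  28÷2 = 14 each, +1 to first 0
Round 5: Cedarfen=36 Ironridge=43 → close Ironridge (overflow 31)
  43÷1 = 43 each, +1 to first 0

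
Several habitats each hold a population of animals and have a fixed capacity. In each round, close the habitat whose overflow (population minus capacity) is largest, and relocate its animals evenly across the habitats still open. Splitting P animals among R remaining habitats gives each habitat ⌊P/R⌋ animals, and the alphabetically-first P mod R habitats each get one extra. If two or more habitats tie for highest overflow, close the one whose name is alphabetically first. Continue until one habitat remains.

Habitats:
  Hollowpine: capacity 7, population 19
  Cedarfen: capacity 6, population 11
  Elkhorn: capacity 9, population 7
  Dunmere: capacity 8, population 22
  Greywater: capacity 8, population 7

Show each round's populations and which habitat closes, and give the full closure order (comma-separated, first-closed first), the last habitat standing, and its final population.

Closure order: Dunmere, Hollowpine, Cedarfen, Elkhorn
Last habitat: Greywater with 66 animals

Round 1: Cedarfen=11 Dunmere=22 Elkhorn=7 Greywater=7 Hollowpine=19 → close Dunmere (overflow 14)
  22÷4 = 5 each, +1 to first 2
Round 2: Cedarfen=17 Elkhorn=13 Greywater=12 Hollowpine=24 → close Hollowpine (overflow 17)
  24÷3 = 8 each, +1 to first 0
Round 3: Cedarfen=25 Elkhorn=21 Greywater=20 → close Cedarfen (overflow 19)
  25÷2 = 12 each, +1 to first 1
Round 4: Elkhorn=34 Greywater=32 → close Elkhorn (overflow 25)
  34÷1 = 34 each, +1 to first 0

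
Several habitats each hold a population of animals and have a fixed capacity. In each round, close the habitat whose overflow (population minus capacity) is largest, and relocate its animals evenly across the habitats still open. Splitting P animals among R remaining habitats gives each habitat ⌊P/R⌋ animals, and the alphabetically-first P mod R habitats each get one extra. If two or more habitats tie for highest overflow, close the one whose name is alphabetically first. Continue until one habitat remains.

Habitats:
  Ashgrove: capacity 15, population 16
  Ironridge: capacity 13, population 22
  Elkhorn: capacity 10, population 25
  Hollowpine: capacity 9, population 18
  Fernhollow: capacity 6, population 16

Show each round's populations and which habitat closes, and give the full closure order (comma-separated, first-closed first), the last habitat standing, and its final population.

Closure order: Elkhorn, Fernhollow, Hollowpine, Ironridge
Last habitat: Ashgrove with 97 animals

Round 1: Ashgrove=16 Elkhorn=25 Fernhollow=16 Hollowpine=18 Ironridge=22 → close Elkhorn (overflow 15)
  25÷4 = 6 each, +1 to first 1
Round 2: Ashgrove=23 Fernhollow=22 Hollowpine=24 Ironridge=28 → close Fernhollow (overflow 16)
  22÷3 = 7 each, +1 to first 1
Round 3: Ashgrove=31 Hollowpine=31 Ironridge=35 → close Hollowpine (overflow 22)
  31÷2 = 15 each, +1 to first 1
Round 4: Ashgrove=47 Ironridge=50 → close Ironridge (overflow 37)
  50÷1 = 50 each, +1 to first 0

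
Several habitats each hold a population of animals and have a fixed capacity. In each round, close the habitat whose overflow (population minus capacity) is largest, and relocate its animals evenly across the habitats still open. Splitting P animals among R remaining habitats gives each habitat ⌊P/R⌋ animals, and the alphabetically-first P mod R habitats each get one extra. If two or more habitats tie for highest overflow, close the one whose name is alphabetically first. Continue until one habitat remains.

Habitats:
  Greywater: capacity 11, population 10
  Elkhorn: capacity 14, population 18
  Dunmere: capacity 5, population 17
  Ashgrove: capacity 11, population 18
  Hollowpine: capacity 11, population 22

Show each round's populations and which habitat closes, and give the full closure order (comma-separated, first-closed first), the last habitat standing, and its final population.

Closure order: Dunmere, Hollowpine, Ashgrove, Elkhorn
Last habitat: Greywater with 85 animals

Round 1: Ashgrove=18 Dunmere=17 Elkhorn=18 Greywater=10 Hollowpine=22 → close Dunmere (overflow 12)
  17÷4 = 4 each, +1 to first 1
Round 2: Ashgrove=23 Elkhorn=22 Greywater=14 Hollowpine=26 → close Hollowpine (overflow 15)
  26÷3 = 8 each, +1 to first 2
Round 3: Ashgrove=32 Elkhorn=31 Greywater=22 → close Ashgrove (overflow 21)
  32÷2 = 16 each, +1 to first 0
Round 4: Elkhorn=47 Greywater=38 → close Elkhorn (overflow 33)
  47÷1 = 47 each, +1 to first 0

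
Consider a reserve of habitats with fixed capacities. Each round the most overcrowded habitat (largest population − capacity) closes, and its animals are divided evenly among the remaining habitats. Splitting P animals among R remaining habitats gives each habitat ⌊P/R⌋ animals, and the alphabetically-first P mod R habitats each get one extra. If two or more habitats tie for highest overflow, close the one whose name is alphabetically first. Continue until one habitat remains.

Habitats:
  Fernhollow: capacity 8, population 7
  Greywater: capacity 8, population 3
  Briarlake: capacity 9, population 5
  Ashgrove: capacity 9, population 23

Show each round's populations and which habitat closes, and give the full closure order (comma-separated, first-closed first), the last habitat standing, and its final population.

Closure order: Ashgrove, Fernhollow, Briarlake
Last habitat: Greywater with 38 animals

Round 1: Ashgrove=23 Briarlake=5 Fernhollow=7 Greywater=3 → close Ashgrove (overflow 14)
  23÷3 = 7 each, +1 to first 2
Round 2: Briarlake=13 Fernhollow=15 Greywater=10 → close Fernhollow (overflow 7)
  15÷2 = 7 each, +1 to first 1
Round 3: Briarlake=21 Greywater=17 → close Briarlake (overflow 12)
  21÷1 = 21 each, +1 to first 0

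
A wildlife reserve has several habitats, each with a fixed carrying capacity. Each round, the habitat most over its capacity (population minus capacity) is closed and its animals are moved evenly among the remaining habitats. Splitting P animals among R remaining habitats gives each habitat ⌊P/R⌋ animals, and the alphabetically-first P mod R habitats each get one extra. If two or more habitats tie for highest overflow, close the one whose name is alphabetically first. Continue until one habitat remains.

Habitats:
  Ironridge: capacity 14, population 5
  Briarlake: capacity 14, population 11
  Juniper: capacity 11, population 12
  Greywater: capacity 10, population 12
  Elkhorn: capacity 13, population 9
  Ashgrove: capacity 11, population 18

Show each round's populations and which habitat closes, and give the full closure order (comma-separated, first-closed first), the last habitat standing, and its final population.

Round 1: Ashgrove=18 Briarlake=11 Elkhorn=9 Greywater=12 Ironridge=5 Juniper=12 → close Ashgrove (overflow 7)
  18÷5 = 3 each, +1 to first 3
Round 2: Briarlake=15 Elkhorn=13 Greywater=16 Ironridge=8 Juniper=15 → close Greywater (overflow 6)
  16÷4 = 4 each, +1 to first 0
Round 3: Briarlake=19 Elkhorn=17 Ironridge=12 Juniper=19 → close Juniper (overflow 8)
  19÷3 = 6 each, +1 to first 1
Round 4: Briarlake=26 Elkhorn=23 Ironridge=18 → close Briarlake (overflow 12)
  26÷2 = 13 each, +1 to first 0
Round 5: Elkhorn=36 Ironridge=31 → close Elkhorn (overflow 23)
  36÷1 = 36 each, +1 to first 0

Closure order: Ashgrove, Greywater, Juniper, Briarlake, Elkhorn
Last habitat: Ironridge with 67 animals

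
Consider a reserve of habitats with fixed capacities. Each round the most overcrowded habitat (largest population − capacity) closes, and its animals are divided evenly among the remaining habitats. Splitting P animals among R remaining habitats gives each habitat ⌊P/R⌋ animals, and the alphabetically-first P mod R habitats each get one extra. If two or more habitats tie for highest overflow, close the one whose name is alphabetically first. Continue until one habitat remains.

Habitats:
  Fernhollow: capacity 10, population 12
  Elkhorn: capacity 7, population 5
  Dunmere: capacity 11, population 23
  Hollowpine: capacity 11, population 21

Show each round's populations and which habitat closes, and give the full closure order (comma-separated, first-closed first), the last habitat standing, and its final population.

Round 1: Dunmere=23 Elkhorn=5 Fernhollow=12 Hollowpine=21 → close Dunmere (overflow 12)
  23÷3 = 7 each, +1 to first 2
Round 2: Elkhorn=13 Fernhollow=20 Hollowpine=28 → close Hollowpine (overflow 17)
  28÷2 = 14 each, +1 to first 0
Round 3: Elkhorn=27 Fernhollow=34 → close Fernhollow (overflow 24)
  34÷1 = 34 each, +1 to first 0

Closure order: Dunmere, Hollowpine, Fernhollow
Last habitat: Elkhorn with 61 animals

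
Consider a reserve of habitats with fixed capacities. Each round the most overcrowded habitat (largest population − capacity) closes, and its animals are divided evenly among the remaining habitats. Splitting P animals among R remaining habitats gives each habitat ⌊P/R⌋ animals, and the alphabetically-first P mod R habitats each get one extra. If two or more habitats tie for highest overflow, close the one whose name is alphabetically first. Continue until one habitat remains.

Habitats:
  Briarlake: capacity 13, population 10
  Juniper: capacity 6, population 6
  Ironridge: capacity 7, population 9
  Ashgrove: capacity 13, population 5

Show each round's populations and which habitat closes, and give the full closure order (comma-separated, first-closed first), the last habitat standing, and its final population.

Closure order: Ironridge, Juniper, Briarlake
Last habitat: Ashgrove with 30 animals

Round 1: Ashgrove=5 Briarlake=10 Ironridge=9 Juniper=6 → close Ironridge (overflow 2)
  9÷3 = 3 each, +1 to first 0
Round 2: Ashgrove=8 Briarlake=13 Juniper=9 → close Juniper (overflow 3)
  9÷2 = 4 each, +1 to first 1
Round 3: Ashgrove=13 Briarlake=17 → close Briarlake (overflow 4)
  17÷1 = 17 each, +1 to first 0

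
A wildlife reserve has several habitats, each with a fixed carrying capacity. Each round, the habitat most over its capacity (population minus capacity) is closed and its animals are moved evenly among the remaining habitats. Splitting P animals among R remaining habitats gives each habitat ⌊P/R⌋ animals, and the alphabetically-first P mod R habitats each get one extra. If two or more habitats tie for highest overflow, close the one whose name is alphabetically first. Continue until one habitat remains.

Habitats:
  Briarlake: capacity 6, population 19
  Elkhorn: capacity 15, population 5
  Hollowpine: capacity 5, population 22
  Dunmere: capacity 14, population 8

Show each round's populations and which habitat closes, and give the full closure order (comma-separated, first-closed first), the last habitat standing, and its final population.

Closure order: Hollowpine, Briarlake, Dunmere
Last habitat: Elkhorn with 54 animals

Round 1: Briarlake=19 Dunmere=8 Elkhorn=5 Hollowpine=22 → close Hollowpine (overflow 17)
  22÷3 = 7 each, +1 to first 1
Round 2: Briarlake=27 Dunmere=15 Elkhorn=12 → close Briarlake (overflow 21)
  27÷2 = 13 each, +1 to first 1
Round 3: Dunmere=29 Elkhorn=25 → close Dunmere (overflow 15)
  29÷1 = 29 each, +1 to first 0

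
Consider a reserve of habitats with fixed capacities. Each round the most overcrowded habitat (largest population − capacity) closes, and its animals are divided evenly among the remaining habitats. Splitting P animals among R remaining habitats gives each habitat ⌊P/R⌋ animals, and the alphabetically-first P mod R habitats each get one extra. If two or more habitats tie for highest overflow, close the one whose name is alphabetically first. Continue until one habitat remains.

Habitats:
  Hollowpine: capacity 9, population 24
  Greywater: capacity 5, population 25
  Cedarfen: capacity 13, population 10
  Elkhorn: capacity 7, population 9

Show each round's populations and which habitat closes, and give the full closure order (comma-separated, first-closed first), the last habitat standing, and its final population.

Closure order: Greywater, Hollowpine, Elkhorn
Last habitat: Cedarfen with 68 animals

Round 1: Cedarfen=10 Elkhorn=9 Greywater=25 Hollowpine=24 → close Greywater (overflow 20)
  25÷3 = 8 each, +1 to first 1
Round 2: Cedarfen=19 Elkhorn=17 Hollowpine=32 → close Hollowpine (overflow 23)
  32÷2 = 16 each, +1 to first 0
Round 3: Cedarfen=35 Elkhorn=33 → close Elkhorn (overflow 26)
  33÷1 = 33 each, +1 to first 0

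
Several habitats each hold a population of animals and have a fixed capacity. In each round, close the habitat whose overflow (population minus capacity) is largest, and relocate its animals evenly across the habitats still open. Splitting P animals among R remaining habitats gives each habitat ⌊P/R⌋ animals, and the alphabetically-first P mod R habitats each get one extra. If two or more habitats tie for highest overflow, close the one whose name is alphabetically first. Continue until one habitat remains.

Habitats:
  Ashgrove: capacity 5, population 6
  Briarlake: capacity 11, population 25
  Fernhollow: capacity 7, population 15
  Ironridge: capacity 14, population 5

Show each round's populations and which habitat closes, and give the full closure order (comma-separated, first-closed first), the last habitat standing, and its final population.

Round 1: Ashgrove=6 Briarlake=25 Fernhollow=15 Ironridge=5 → close Briarlake (overflow 14)
  25÷3 = 8 each, +1 to first 1
Round 2: Ashgrove=15 Fernhollow=23 Ironridge=13 → close Fernhollow (overflow 16)
  23÷2 = 11 each, +1 to first 1
Round 3: Ashgrove=27 Ironridge=24 → close Ashgrove (overflow 22)
  27÷1 = 27 each, +1 to first 0

Closure order: Briarlake, Fernhollow, Ashgrove
Last habitat: Ironridge with 51 animals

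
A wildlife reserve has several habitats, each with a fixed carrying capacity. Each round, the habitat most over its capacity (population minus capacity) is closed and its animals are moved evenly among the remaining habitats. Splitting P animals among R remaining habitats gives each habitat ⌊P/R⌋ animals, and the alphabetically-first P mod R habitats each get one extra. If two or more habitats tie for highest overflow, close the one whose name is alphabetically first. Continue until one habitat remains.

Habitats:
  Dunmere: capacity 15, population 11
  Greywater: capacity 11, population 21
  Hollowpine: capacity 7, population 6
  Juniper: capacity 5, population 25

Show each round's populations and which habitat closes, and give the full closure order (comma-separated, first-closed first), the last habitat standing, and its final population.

Round 1: Dunmere=11 Greywater=21 Hollowpine=6 Juniper=25 → close Juniper (overflow 20)
  25÷3 = 8 each, +1 to first 1
Round 2: Dunmere=20 Greywater=29 Hollowpine=14 → close Greywater (overflow 18)
  29÷2 = 14 each, +1 to first 1
Round 3: Dunmere=35 Hollowpine=28 → close Hollowpine (overflow 21)
  28÷1 = 28 each, +1 to first 0

Closure order: Juniper, Greywater, Hollowpine
Last habitat: Dunmere with 63 animals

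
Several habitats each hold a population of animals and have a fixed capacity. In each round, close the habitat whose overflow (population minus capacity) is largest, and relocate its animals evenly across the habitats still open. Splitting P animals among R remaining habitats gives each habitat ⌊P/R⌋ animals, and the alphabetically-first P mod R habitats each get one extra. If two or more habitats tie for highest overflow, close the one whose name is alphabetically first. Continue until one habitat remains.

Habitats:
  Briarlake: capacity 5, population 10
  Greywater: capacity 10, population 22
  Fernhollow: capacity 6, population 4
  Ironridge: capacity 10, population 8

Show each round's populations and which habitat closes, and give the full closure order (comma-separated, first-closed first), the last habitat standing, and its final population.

Round 1: Briarlake=10 Fernhollow=4 Greywater=22 Ironridge=8 → close Greywater (overflow 12)
  22÷3 = 7 each, +1 to first 1
Round 2: Briarlake=18 Fernhollow=11 Ironridge=15 → close Briarlake (overflow 13)
  18÷2 = 9 each, +1 to first 0
Round 3: Fernhollow=20 Ironridge=24 → close Fernhollow (overflow 14)
  20÷1 = 20 each, +1 to first 0

Closure order: Greywater, Briarlake, Fernhollow
Last habitat: Ironridge with 44 animals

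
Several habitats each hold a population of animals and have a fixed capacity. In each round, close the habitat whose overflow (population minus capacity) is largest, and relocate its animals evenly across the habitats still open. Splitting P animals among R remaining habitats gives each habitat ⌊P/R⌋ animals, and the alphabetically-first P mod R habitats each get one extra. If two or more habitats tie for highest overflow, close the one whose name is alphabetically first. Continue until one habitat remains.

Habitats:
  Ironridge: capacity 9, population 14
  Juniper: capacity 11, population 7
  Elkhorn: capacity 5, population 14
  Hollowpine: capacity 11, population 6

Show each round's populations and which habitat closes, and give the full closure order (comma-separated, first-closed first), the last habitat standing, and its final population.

Round 1: Elkhorn=14 Hollowpine=6 Ironridge=14 Juniper=7 → close Elkhorn (overflow 9)
  14÷3 = 4 each, +1 to first 2
Round 2: Hollowpine=11 Ironridge=19 Juniper=11 → close Ironridge (overflow 10)
  19÷2 = 9 each, +1 to first 1
Round 3: Hollowpine=21 Juniper=20 → close Hollowpine (overflow 10)
  21÷1 = 21 each, +1 to first 0

Closure order: Elkhorn, Ironridge, Hollowpine
Last habitat: Juniper with 41 animals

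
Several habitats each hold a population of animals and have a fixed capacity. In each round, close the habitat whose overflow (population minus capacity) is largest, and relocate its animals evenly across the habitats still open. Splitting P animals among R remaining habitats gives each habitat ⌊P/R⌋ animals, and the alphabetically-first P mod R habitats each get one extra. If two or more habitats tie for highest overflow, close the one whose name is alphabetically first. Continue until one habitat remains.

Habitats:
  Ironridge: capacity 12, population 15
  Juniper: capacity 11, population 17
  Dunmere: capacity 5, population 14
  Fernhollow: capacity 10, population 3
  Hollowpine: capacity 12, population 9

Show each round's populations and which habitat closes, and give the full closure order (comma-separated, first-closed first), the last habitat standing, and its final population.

Closure order: Dunmere, Juniper, Ironridge, Hollowpine
Last habitat: Fernhollow with 58 animals

Round 1: Dunmere=14 Fernhollow=3 Hollowpine=9 Ironridge=15 Juniper=17 → close Dunmere (overflow 9)
  14÷4 = 3 each, +1 to first 2
Round 2: Fernhollow=7 Hollowpine=13 Ironridge=18 Juniper=20 → close Juniper (overflow 9)
  20÷3 = 6 each, +1 to first 2
Round 3: Fernhollow=14 Hollowpine=20 Ironridge=24 → close Ironridge (overflow 12)
  24÷2 = 12 each, +1 to first 0
Round 4: Fernhollow=26 Hollowpine=32 → close Hollowpine (overflow 20)
  32÷1 = 32 each, +1 to first 0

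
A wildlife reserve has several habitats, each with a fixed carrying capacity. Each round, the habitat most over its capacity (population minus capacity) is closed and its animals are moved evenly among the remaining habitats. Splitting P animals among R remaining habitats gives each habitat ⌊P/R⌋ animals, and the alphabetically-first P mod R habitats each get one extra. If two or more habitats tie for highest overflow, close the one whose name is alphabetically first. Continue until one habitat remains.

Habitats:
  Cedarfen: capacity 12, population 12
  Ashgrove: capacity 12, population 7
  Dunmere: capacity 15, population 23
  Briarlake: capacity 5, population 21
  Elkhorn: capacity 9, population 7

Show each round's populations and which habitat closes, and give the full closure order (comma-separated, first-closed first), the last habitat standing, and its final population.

Closure order: Briarlake, Dunmere, Cedarfen, Elkhorn
Last habitat: Ashgrove with 70 animals

Round 1: Ashgrove=7 Briarlake=21 Cedarfen=12 Dunmere=23 Elkhorn=7 → close Briarlake (overflow 16)
  21÷4 = 5 each, +1 to first 1
Round 2: Ashgrove=13 Cedarfen=17 Dunmere=28 Elkhorn=12 → close Dunmere (overflow 13)
  28÷3 = 9 each, +1 to first 1
Round 3: Ashgrove=23 Cedarfen=26 Elkhorn=21 → close Cedarfen (overflow 14)
  26÷2 = 13 each, +1 to first 0
Round 4: Ashgrove=36 Elkhorn=34 → close Elkhorn (overflow 25)
  34÷1 = 34 each, +1 to first 0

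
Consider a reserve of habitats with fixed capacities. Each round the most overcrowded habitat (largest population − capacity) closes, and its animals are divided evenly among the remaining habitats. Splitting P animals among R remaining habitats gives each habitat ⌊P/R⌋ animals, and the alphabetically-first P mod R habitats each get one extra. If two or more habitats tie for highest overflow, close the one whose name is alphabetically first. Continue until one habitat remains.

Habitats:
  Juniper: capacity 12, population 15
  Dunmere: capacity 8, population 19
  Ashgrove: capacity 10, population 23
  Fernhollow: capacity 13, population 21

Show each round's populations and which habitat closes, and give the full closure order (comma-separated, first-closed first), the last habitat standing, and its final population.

Round 1: Ashgrove=23 Dunmere=19 Fernhollow=21 Juniper=15 → close Ashgrove (overflow 13)
  23÷3 = 7 each, +1 to first 2
Round 2: Dunmere=27 Fernhollow=29 Juniper=22 → close Dunmere (overflow 19)
  27÷2 = 13 each, +1 to first 1
Round 3: Fernhollow=43 Juniper=35 → close Fernhollow (overflow 30)
  43÷1 = 43 each, +1 to first 0

Closure order: Ashgrove, Dunmere, Fernhollow
Last habitat: Juniper with 78 animals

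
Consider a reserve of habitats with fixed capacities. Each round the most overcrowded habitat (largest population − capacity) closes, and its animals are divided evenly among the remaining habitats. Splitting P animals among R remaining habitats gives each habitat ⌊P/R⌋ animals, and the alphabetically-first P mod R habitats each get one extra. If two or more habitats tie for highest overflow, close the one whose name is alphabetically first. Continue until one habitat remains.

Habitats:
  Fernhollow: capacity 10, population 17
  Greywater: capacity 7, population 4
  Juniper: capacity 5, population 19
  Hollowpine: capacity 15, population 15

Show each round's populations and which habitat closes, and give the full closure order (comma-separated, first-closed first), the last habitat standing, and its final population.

Closure order: Juniper, Fernhollow, Hollowpine
Last habitat: Greywater with 55 animals

Round 1: Fernhollow=17 Greywater=4 Hollowpine=15 Juniper=19 → close Juniper (overflow 14)
  19÷3 = 6 each, +1 to first 1
Round 2: Fernhollow=24 Greywater=10 Hollowpine=21 → close Fernhollow (overflow 14)
  24÷2 = 12 each, +1 to first 0
Round 3: Greywater=22 Hollowpine=33 → close Hollowpine (overflow 18)
  33÷1 = 33 each, +1 to first 0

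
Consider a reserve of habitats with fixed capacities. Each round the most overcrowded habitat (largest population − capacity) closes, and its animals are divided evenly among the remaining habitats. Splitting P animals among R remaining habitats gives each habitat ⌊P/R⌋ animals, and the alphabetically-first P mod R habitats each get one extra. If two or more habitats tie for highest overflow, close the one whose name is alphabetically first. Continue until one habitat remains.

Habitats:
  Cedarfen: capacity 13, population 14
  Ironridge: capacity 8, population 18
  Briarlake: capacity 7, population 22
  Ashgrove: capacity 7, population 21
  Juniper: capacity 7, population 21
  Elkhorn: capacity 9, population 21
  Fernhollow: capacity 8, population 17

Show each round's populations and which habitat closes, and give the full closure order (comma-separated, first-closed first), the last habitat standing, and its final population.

Round 1: Ashgrove=21 Briarlake=22 Cedarfen=14 Elkhorn=21 Fernhollow=17 Ironridge=18 Juniper=21 → close Briarlake (overflow 15)
  22÷6 = 3 each, +1 to first 4
Round 2: Ashgrove=25 Cedarfen=18 Elkhorn=25 Fernhollow=21 Ironridge=21 Juniper=24 → close Ashgrove (overflow 18)
  25÷5 = 5 each, +1 to first 0
Round 3: Cedarfen=23 Elkhorn=30 Fernhollow=26 Ironridge=26 Juniper=29 → close Juniper (overflow 22)
  29÷4 = 7 each, +1 to first 1
Round 4: Cedarfen=31 Elkhorn=37 Fernhollow=33 Ironridge=33 → close Elkhorn (overflow 28)
  37÷3 = 12 each, +1 to first 1
Round 5: Cedarfen=44 Fernhollow=45 Ironridge=45 → close Fernhollow (overflow 37)
  45÷2 = 22 each, +1 to first 1
Round 6: Cedarfen=67 Ironridge=67 → close Ironridge (overflow 59)
  67÷1 = 67 each, +1 to first 0

Closure order: Briarlake, Ashgrove, Juniper, Elkhorn, Fernhollow, Ironridge
Last habitat: Cedarfen with 134 animals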